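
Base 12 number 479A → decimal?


Positional values (base 12):
  A × 12^0 = 10 × 1 = 10
  9 × 12^1 = 9 × 12 = 108
  7 × 12^2 = 7 × 144 = 1008
  4 × 12^3 = 4 × 1728 = 6912
Sum = 10 + 108 + 1008 + 6912
= 8038


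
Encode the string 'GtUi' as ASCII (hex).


String: 'GtUi'  (4 characters)
Per-character ASCII lookup:
  'G': uppercase starts at 65: 'G' = 65 + 6 = 71 → 0x47
  't': lowercase starts at 97: 't' = 97 + 19 = 116 → 0x74
  'U': uppercase starts at 65: 'U' = 65 + 20 = 85 → 0x55
  'i': lowercase starts at 97: 'i' = 97 + 8 = 105 → 0x69
= 0x47 0x74 0x55 0x69


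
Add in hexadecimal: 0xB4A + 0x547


Align and add column by column (LSB to MSB, each column mod 16 with carry):
  0B4A
+ 0547
  ----
  col 0: A(10) + 7(7) + 0 (carry in) = 17 → 1(1), carry out 1
  col 1: 4(4) + 4(4) + 1 (carry in) = 9 → 9(9), carry out 0
  col 2: B(11) + 5(5) + 0 (carry in) = 16 → 0(0), carry out 1
  col 3: 0(0) + 0(0) + 1 (carry in) = 1 → 1(1), carry out 0
Reading digits MSB→LSB: 1091
Strip leading zeros: 1091
= 0x1091


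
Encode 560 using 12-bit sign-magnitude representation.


Sign bit: 0 (positive)
Magnitude: 560 = 01000110000
= 001000110000


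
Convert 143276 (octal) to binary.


Each octal digit → 3 binary bits:
  1 = 001
  4 = 100
  3 = 011
  2 = 010
  7 = 111
  6 = 110
Concatenate: 001 100 011 010 111 110
= 001100011010111110


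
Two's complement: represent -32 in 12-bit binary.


Original: 000000100000
Step 1 - Invert all bits: 111111011111
Step 2 - Add 1: 111111011111 + 1
= 111111100000 (represents -32)


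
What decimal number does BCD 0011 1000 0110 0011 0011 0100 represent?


Each 4-bit group → digit:
  0011 → 3
  1000 → 8
  0110 → 6
  0011 → 3
  0011 → 3
  0100 → 4
= 386334


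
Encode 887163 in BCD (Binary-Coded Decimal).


Each digit → 4-bit binary:
  8 → 1000
  8 → 1000
  7 → 0111
  1 → 0001
  6 → 0110
  3 → 0011
= 1000 1000 0111 0001 0110 0011


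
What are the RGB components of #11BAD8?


Hex: #11BAD8
R = 11₁₆ = 17
G = BA₁₆ = 186
B = D8₁₆ = 216
= RGB(17, 186, 216)


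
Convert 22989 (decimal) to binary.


Divide by 2 repeatedly:
22989 ÷ 2 = 11494 remainder 1
11494 ÷ 2 = 5747 remainder 0
5747 ÷ 2 = 2873 remainder 1
2873 ÷ 2 = 1436 remainder 1
1436 ÷ 2 = 718 remainder 0
718 ÷ 2 = 359 remainder 0
359 ÷ 2 = 179 remainder 1
179 ÷ 2 = 89 remainder 1
89 ÷ 2 = 44 remainder 1
44 ÷ 2 = 22 remainder 0
22 ÷ 2 = 11 remainder 0
11 ÷ 2 = 5 remainder 1
5 ÷ 2 = 2 remainder 1
2 ÷ 2 = 1 remainder 0
1 ÷ 2 = 0 remainder 1
Reading remainders bottom-up:
= 101100111001101


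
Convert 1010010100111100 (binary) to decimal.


Positional values:
Bit 2: 1 × 2^2 = 4
Bit 3: 1 × 2^3 = 8
Bit 4: 1 × 2^4 = 16
Bit 5: 1 × 2^5 = 32
Bit 8: 1 × 2^8 = 256
Bit 10: 1 × 2^10 = 1024
Bit 13: 1 × 2^13 = 8192
Bit 15: 1 × 2^15 = 32768
Sum = 4 + 8 + 16 + 32 + 256 + 1024 + 8192 + 32768
= 42300


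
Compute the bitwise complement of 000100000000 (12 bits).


Original: 000100000000
Invert all bits:
  bit 0: 0 → 1
  bit 1: 0 → 1
  bit 2: 0 → 1
  bit 3: 1 → 0
  bit 4: 0 → 1
  bit 5: 0 → 1
  bit 6: 0 → 1
  bit 7: 0 → 1
  bit 8: 0 → 1
  bit 9: 0 → 1
  bit 10: 0 → 1
  bit 11: 0 → 1
= 111011111111


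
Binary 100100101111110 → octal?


Group into 3-bit groups: 100100101111110
  100 = 4
  100 = 4
  101 = 5
  111 = 7
  110 = 6
= 0o44576


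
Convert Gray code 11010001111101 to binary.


Gray code: 11010001111101
MSB stays the same: 1
Each subsequent bit = prev_binary XOR current_gray:
  B[1] = 1 XOR 1 = 0
  B[2] = 0 XOR 0 = 0
  B[3] = 0 XOR 1 = 1
  B[4] = 1 XOR 0 = 1
  B[5] = 1 XOR 0 = 1
  B[6] = 1 XOR 0 = 1
  B[7] = 1 XOR 1 = 0
  B[8] = 0 XOR 1 = 1
  B[9] = 1 XOR 1 = 0
  B[10] = 0 XOR 1 = 1
  B[11] = 1 XOR 1 = 0
  B[12] = 0 XOR 0 = 0
  B[13] = 0 XOR 1 = 1
= 10011110101001 (10153 decimal)


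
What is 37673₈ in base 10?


Positional values:
Position 0: 3 × 8^0 = 3
Position 1: 7 × 8^1 = 56
Position 2: 6 × 8^2 = 384
Position 3: 7 × 8^3 = 3584
Position 4: 3 × 8^4 = 12288
Sum = 3 + 56 + 384 + 3584 + 12288
= 16315


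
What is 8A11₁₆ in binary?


Each hex digit → 4 binary bits:
  8 = 1000
  A = 1010
  1 = 0001
  1 = 0001
Concatenate: 1000 1010 0001 0001
= 1000101000010001


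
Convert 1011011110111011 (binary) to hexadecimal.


Group into 4-bit nibbles: 1011011110111011
  1011 = B
  0111 = 7
  1011 = B
  1011 = B
= 0xB7BB


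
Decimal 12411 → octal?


Divide by 8 repeatedly:
12411 ÷ 8 = 1551 remainder 3
1551 ÷ 8 = 193 remainder 7
193 ÷ 8 = 24 remainder 1
24 ÷ 8 = 3 remainder 0
3 ÷ 8 = 0 remainder 3
Reading remainders bottom-up:
= 0o30173


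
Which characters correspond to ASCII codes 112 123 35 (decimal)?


Codes (decimal): 112 123 35
Per-code ASCII lookup:
  112  (range 97-122: lowercase, 112 - 97 = 15) → 'p'
  123  (special character) → '{'
  35  (special character) → '#'
= 'p{#'


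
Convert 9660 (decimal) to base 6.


Divide by 6 repeatedly:
9660 ÷ 6 = 1610 remainder 0
1610 ÷ 6 = 268 remainder 2
268 ÷ 6 = 44 remainder 4
44 ÷ 6 = 7 remainder 2
7 ÷ 6 = 1 remainder 1
1 ÷ 6 = 0 remainder 1
Reading remainders bottom-up:
= 112420


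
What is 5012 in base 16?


Divide by 16 repeatedly:
5012 ÷ 16 = 313 remainder 4 (4)
313 ÷ 16 = 19 remainder 9 (9)
19 ÷ 16 = 1 remainder 3 (3)
1 ÷ 16 = 0 remainder 1 (1)
Reading remainders bottom-up:
= 0x1394


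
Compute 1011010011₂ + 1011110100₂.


Align and add column by column (LSB to MSB, carry propagating):
  01011010011
+ 01011110100
  -----------
  col 0: 1 + 0 + 0 (carry in) = 1 → bit 1, carry out 0
  col 1: 1 + 0 + 0 (carry in) = 1 → bit 1, carry out 0
  col 2: 0 + 1 + 0 (carry in) = 1 → bit 1, carry out 0
  col 3: 0 + 0 + 0 (carry in) = 0 → bit 0, carry out 0
  col 4: 1 + 1 + 0 (carry in) = 2 → bit 0, carry out 1
  col 5: 0 + 1 + 1 (carry in) = 2 → bit 0, carry out 1
  col 6: 1 + 1 + 1 (carry in) = 3 → bit 1, carry out 1
  col 7: 1 + 1 + 1 (carry in) = 3 → bit 1, carry out 1
  col 8: 0 + 0 + 1 (carry in) = 1 → bit 1, carry out 0
  col 9: 1 + 1 + 0 (carry in) = 2 → bit 0, carry out 1
  col 10: 0 + 0 + 1 (carry in) = 1 → bit 1, carry out 0
Reading bits MSB→LSB: 10111000111
Strip leading zeros: 10111000111
= 10111000111


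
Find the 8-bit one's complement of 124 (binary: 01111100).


Original: 01111100
Invert all bits:
  bit 0: 0 → 1
  bit 1: 1 → 0
  bit 2: 1 → 0
  bit 3: 1 → 0
  bit 4: 1 → 0
  bit 5: 1 → 0
  bit 6: 0 → 1
  bit 7: 0 → 1
= 10000011


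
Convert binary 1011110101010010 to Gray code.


Binary: 1011110101010010
Gray code: G = B XOR (B >> 1)
B >> 1 = 0101111010101001
1011110101010010 XOR 0101111010101001:
  1 XOR 0 = 1
  0 XOR 1 = 1
  1 XOR 0 = 1
  1 XOR 1 = 0
  1 XOR 1 = 0
  1 XOR 1 = 0
  0 XOR 1 = 1
  1 XOR 0 = 1
  0 XOR 1 = 1
  1 XOR 0 = 1
  0 XOR 1 = 1
  1 XOR 0 = 1
  0 XOR 1 = 1
  0 XOR 0 = 0
  1 XOR 0 = 1
  0 XOR 1 = 1
= 1110001111111011


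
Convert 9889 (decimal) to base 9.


Divide by 9 repeatedly:
9889 ÷ 9 = 1098 remainder 7
1098 ÷ 9 = 122 remainder 0
122 ÷ 9 = 13 remainder 5
13 ÷ 9 = 1 remainder 4
1 ÷ 9 = 0 remainder 1
Reading remainders bottom-up:
= 14507


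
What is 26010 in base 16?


Divide by 16 repeatedly:
26010 ÷ 16 = 1625 remainder 10 (A)
1625 ÷ 16 = 101 remainder 9 (9)
101 ÷ 16 = 6 remainder 5 (5)
6 ÷ 16 = 0 remainder 6 (6)
Reading remainders bottom-up:
= 0x659A


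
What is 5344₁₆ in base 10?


Positional values:
Position 0: 4 × 16^0 = 4 × 1 = 4
Position 1: 4 × 16^1 = 4 × 16 = 64
Position 2: 3 × 16^2 = 3 × 256 = 768
Position 3: 5 × 16^3 = 5 × 4096 = 20480
Sum = 4 + 64 + 768 + 20480
= 21316


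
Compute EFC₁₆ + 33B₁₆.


Align and add column by column (LSB to MSB, each column mod 16 with carry):
  0EFC
+ 033B
  ----
  col 0: C(12) + B(11) + 0 (carry in) = 23 → 7(7), carry out 1
  col 1: F(15) + 3(3) + 1 (carry in) = 19 → 3(3), carry out 1
  col 2: E(14) + 3(3) + 1 (carry in) = 18 → 2(2), carry out 1
  col 3: 0(0) + 0(0) + 1 (carry in) = 1 → 1(1), carry out 0
Reading digits MSB→LSB: 1237
Strip leading zeros: 1237
= 0x1237


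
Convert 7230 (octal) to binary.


Each octal digit → 3 binary bits:
  7 = 111
  2 = 010
  3 = 011
  0 = 000
Concatenate: 111 010 011 000
= 111010011000


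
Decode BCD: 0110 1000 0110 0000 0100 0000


Each 4-bit group → digit:
  0110 → 6
  1000 → 8
  0110 → 6
  0000 → 0
  0100 → 4
  0000 → 0
= 686040


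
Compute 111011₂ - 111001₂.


Align and subtract column by column (LSB to MSB, borrowing when needed):
  111011
- 111001
  ------
  col 0: (1 - 0 borrow-in) - 1 → 1 - 1 = 0, borrow out 0
  col 1: (1 - 0 borrow-in) - 0 → 1 - 0 = 1, borrow out 0
  col 2: (0 - 0 borrow-in) - 0 → 0 - 0 = 0, borrow out 0
  col 3: (1 - 0 borrow-in) - 1 → 1 - 1 = 0, borrow out 0
  col 4: (1 - 0 borrow-in) - 1 → 1 - 1 = 0, borrow out 0
  col 5: (1 - 0 borrow-in) - 1 → 1 - 1 = 0, borrow out 0
Reading bits MSB→LSB: 000010
Strip leading zeros: 10
= 10


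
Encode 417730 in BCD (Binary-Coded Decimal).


Each digit → 4-bit binary:
  4 → 0100
  1 → 0001
  7 → 0111
  7 → 0111
  3 → 0011
  0 → 0000
= 0100 0001 0111 0111 0011 0000


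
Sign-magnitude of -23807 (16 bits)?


Sign bit: 1 (negative)
Magnitude: 23807 = 101110011111111
= 1101110011111111


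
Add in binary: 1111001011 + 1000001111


Align and add column by column (LSB to MSB, carry propagating):
  01111001011
+ 01000001111
  -----------
  col 0: 1 + 1 + 0 (carry in) = 2 → bit 0, carry out 1
  col 1: 1 + 1 + 1 (carry in) = 3 → bit 1, carry out 1
  col 2: 0 + 1 + 1 (carry in) = 2 → bit 0, carry out 1
  col 3: 1 + 1 + 1 (carry in) = 3 → bit 1, carry out 1
  col 4: 0 + 0 + 1 (carry in) = 1 → bit 1, carry out 0
  col 5: 0 + 0 + 0 (carry in) = 0 → bit 0, carry out 0
  col 6: 1 + 0 + 0 (carry in) = 1 → bit 1, carry out 0
  col 7: 1 + 0 + 0 (carry in) = 1 → bit 1, carry out 0
  col 8: 1 + 0 + 0 (carry in) = 1 → bit 1, carry out 0
  col 9: 1 + 1 + 0 (carry in) = 2 → bit 0, carry out 1
  col 10: 0 + 0 + 1 (carry in) = 1 → bit 1, carry out 0
Reading bits MSB→LSB: 10111011010
Strip leading zeros: 10111011010
= 10111011010


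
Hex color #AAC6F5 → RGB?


Hex: #AAC6F5
R = AA₁₆ = 170
G = C6₁₆ = 198
B = F5₁₆ = 245
= RGB(170, 198, 245)


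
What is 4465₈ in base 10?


Positional values:
Position 0: 5 × 8^0 = 5
Position 1: 6 × 8^1 = 48
Position 2: 4 × 8^2 = 256
Position 3: 4 × 8^3 = 2048
Sum = 5 + 48 + 256 + 2048
= 2357


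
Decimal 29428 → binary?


Divide by 2 repeatedly:
29428 ÷ 2 = 14714 remainder 0
14714 ÷ 2 = 7357 remainder 0
7357 ÷ 2 = 3678 remainder 1
3678 ÷ 2 = 1839 remainder 0
1839 ÷ 2 = 919 remainder 1
919 ÷ 2 = 459 remainder 1
459 ÷ 2 = 229 remainder 1
229 ÷ 2 = 114 remainder 1
114 ÷ 2 = 57 remainder 0
57 ÷ 2 = 28 remainder 1
28 ÷ 2 = 14 remainder 0
14 ÷ 2 = 7 remainder 0
7 ÷ 2 = 3 remainder 1
3 ÷ 2 = 1 remainder 1
1 ÷ 2 = 0 remainder 1
Reading remainders bottom-up:
= 111001011110100


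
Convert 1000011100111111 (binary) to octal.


Group into 3-bit groups: 001000011100111111
  001 = 1
  000 = 0
  011 = 3
  100 = 4
  111 = 7
  111 = 7
= 0o103477


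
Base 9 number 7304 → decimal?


Positional values (base 9):
  4 × 9^0 = 4 × 1 = 4
  0 × 9^1 = 0 × 9 = 0
  3 × 9^2 = 3 × 81 = 243
  7 × 9^3 = 7 × 729 = 5103
Sum = 4 + 0 + 243 + 5103
= 5350


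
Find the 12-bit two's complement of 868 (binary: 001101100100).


Original: 001101100100
Step 1 - Invert all bits: 110010011011
Step 2 - Add 1: 110010011011 + 1
= 110010011100 (represents -868)


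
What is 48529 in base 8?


Divide by 8 repeatedly:
48529 ÷ 8 = 6066 remainder 1
6066 ÷ 8 = 758 remainder 2
758 ÷ 8 = 94 remainder 6
94 ÷ 8 = 11 remainder 6
11 ÷ 8 = 1 remainder 3
1 ÷ 8 = 0 remainder 1
Reading remainders bottom-up:
= 0o136621


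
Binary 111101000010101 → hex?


Group into 4-bit nibbles: 0111101000010101
  0111 = 7
  1010 = A
  0001 = 1
  0101 = 5
= 0x7A15


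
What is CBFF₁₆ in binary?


Each hex digit → 4 binary bits:
  C = 1100
  B = 1011
  F = 1111
  F = 1111
Concatenate: 1100 1011 1111 1111
= 1100101111111111


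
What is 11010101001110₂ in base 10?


Positional values:
Bit 1: 1 × 2^1 = 2
Bit 2: 1 × 2^2 = 4
Bit 3: 1 × 2^3 = 8
Bit 6: 1 × 2^6 = 64
Bit 8: 1 × 2^8 = 256
Bit 10: 1 × 2^10 = 1024
Bit 12: 1 × 2^12 = 4096
Bit 13: 1 × 2^13 = 8192
Sum = 2 + 4 + 8 + 64 + 256 + 1024 + 4096 + 8192
= 13646


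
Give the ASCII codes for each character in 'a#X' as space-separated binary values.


String: 'a#X'  (3 characters)
Per-character ASCII lookup:
  'a': lowercase starts at 97: 'a' = 97 + 0 = 97 → 1100001
  '#': special character: '#' = 35 → 100011
  'X': uppercase starts at 65: 'X' = 65 + 23 = 88 → 1011000
= 1100001 100011 1011000


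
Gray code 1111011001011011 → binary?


Gray code: 1111011001011011
MSB stays the same: 1
Each subsequent bit = prev_binary XOR current_gray:
  B[1] = 1 XOR 1 = 0
  B[2] = 0 XOR 1 = 1
  B[3] = 1 XOR 1 = 0
  B[4] = 0 XOR 0 = 0
  B[5] = 0 XOR 1 = 1
  B[6] = 1 XOR 1 = 0
  B[7] = 0 XOR 0 = 0
  B[8] = 0 XOR 0 = 0
  B[9] = 0 XOR 1 = 1
  B[10] = 1 XOR 0 = 1
  B[11] = 1 XOR 1 = 0
  B[12] = 0 XOR 1 = 1
  B[13] = 1 XOR 0 = 1
  B[14] = 1 XOR 1 = 0
  B[15] = 0 XOR 1 = 1
= 1010010001101101 (42093 decimal)


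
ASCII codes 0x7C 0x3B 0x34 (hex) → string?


Codes (hex): 0x7C 0x3B 0x34
Per-code ASCII lookup:
  0x7C = 124  (special character) → '|'
  0x3B = 59  (special character) → ';'
  0x34 = 52  (range 48-57: digits, 52 - 48 = 4) → '4'
= '|;4'


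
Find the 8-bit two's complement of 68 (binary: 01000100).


Original: 01000100
Step 1 - Invert all bits: 10111011
Step 2 - Add 1: 10111011 + 1
= 10111100 (represents -68)


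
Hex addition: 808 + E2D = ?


Align and add column by column (LSB to MSB, each column mod 16 with carry):
  0808
+ 0E2D
  ----
  col 0: 8(8) + D(13) + 0 (carry in) = 21 → 5(5), carry out 1
  col 1: 0(0) + 2(2) + 1 (carry in) = 3 → 3(3), carry out 0
  col 2: 8(8) + E(14) + 0 (carry in) = 22 → 6(6), carry out 1
  col 3: 0(0) + 0(0) + 1 (carry in) = 1 → 1(1), carry out 0
Reading digits MSB→LSB: 1635
Strip leading zeros: 1635
= 0x1635


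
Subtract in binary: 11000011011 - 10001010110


Align and subtract column by column (LSB to MSB, borrowing when needed):
  11000011011
- 10001010110
  -----------
  col 0: (1 - 0 borrow-in) - 0 → 1 - 0 = 1, borrow out 0
  col 1: (1 - 0 borrow-in) - 1 → 1 - 1 = 0, borrow out 0
  col 2: (0 - 0 borrow-in) - 1 → borrow from next column: (0+2) - 1 = 1, borrow out 1
  col 3: (1 - 1 borrow-in) - 0 → 0 - 0 = 0, borrow out 0
  col 4: (1 - 0 borrow-in) - 1 → 1 - 1 = 0, borrow out 0
  col 5: (0 - 0 borrow-in) - 0 → 0 - 0 = 0, borrow out 0
  col 6: (0 - 0 borrow-in) - 1 → borrow from next column: (0+2) - 1 = 1, borrow out 1
  col 7: (0 - 1 borrow-in) - 0 → borrow from next column: (-1+2) - 0 = 1, borrow out 1
  col 8: (0 - 1 borrow-in) - 0 → borrow from next column: (-1+2) - 0 = 1, borrow out 1
  col 9: (1 - 1 borrow-in) - 0 → 0 - 0 = 0, borrow out 0
  col 10: (1 - 0 borrow-in) - 1 → 1 - 1 = 0, borrow out 0
Reading bits MSB→LSB: 00111000101
Strip leading zeros: 111000101
= 111000101


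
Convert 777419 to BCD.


Each digit → 4-bit binary:
  7 → 0111
  7 → 0111
  7 → 0111
  4 → 0100
  1 → 0001
  9 → 1001
= 0111 0111 0111 0100 0001 1001


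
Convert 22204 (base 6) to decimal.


Positional values (base 6):
  4 × 6^0 = 4 × 1 = 4
  0 × 6^1 = 0 × 6 = 0
  2 × 6^2 = 2 × 36 = 72
  2 × 6^3 = 2 × 216 = 432
  2 × 6^4 = 2 × 1296 = 2592
Sum = 4 + 0 + 72 + 432 + 2592
= 3100


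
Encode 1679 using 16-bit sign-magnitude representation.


Sign bit: 0 (positive)
Magnitude: 1679 = 000011010001111
= 0000011010001111


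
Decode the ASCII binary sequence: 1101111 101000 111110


Codes (binary): 1101111 101000 111110
Per-code ASCII lookup:
  1101111 = 111  (range 97-122: lowercase, 111 - 97 = 14) → 'o'
  101000 = 40  (special character) → '('
  111110 = 62  (special character) → '>'
= 'o(>'


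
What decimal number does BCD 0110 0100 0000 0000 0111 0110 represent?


Each 4-bit group → digit:
  0110 → 6
  0100 → 4
  0000 → 0
  0000 → 0
  0111 → 7
  0110 → 6
= 640076


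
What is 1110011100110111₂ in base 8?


Group into 3-bit groups: 001110011100110111
  001 = 1
  110 = 6
  011 = 3
  100 = 4
  110 = 6
  111 = 7
= 0o163467


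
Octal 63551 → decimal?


Positional values:
Position 0: 1 × 8^0 = 1
Position 1: 5 × 8^1 = 40
Position 2: 5 × 8^2 = 320
Position 3: 3 × 8^3 = 1536
Position 4: 6 × 8^4 = 24576
Sum = 1 + 40 + 320 + 1536 + 24576
= 26473


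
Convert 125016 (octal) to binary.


Each octal digit → 3 binary bits:
  1 = 001
  2 = 010
  5 = 101
  0 = 000
  1 = 001
  6 = 110
Concatenate: 001 010 101 000 001 110
= 001010101000001110


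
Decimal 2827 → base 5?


Divide by 5 repeatedly:
2827 ÷ 5 = 565 remainder 2
565 ÷ 5 = 113 remainder 0
113 ÷ 5 = 22 remainder 3
22 ÷ 5 = 4 remainder 2
4 ÷ 5 = 0 remainder 4
Reading remainders bottom-up:
= 42302


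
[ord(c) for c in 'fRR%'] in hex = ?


String: 'fRR%'  (4 characters)
Per-character ASCII lookup:
  'f': lowercase starts at 97: 'f' = 97 + 5 = 102 → 0x66
  'R': uppercase starts at 65: 'R' = 65 + 17 = 82 → 0x52
  'R': uppercase starts at 65: 'R' = 65 + 17 = 82 → 0x52
  '%': special character: '%' = 37 → 0x25
= 0x66 0x52 0x52 0x25


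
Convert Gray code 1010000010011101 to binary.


Gray code: 1010000010011101
MSB stays the same: 1
Each subsequent bit = prev_binary XOR current_gray:
  B[1] = 1 XOR 0 = 1
  B[2] = 1 XOR 1 = 0
  B[3] = 0 XOR 0 = 0
  B[4] = 0 XOR 0 = 0
  B[5] = 0 XOR 0 = 0
  B[6] = 0 XOR 0 = 0
  B[7] = 0 XOR 0 = 0
  B[8] = 0 XOR 1 = 1
  B[9] = 1 XOR 0 = 1
  B[10] = 1 XOR 0 = 1
  B[11] = 1 XOR 1 = 0
  B[12] = 0 XOR 1 = 1
  B[13] = 1 XOR 1 = 0
  B[14] = 0 XOR 0 = 0
  B[15] = 0 XOR 1 = 1
= 1100000011101001 (49385 decimal)


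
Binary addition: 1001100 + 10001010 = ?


Align and add column by column (LSB to MSB, carry propagating):
  001001100
+ 010001010
  ---------
  col 0: 0 + 0 + 0 (carry in) = 0 → bit 0, carry out 0
  col 1: 0 + 1 + 0 (carry in) = 1 → bit 1, carry out 0
  col 2: 1 + 0 + 0 (carry in) = 1 → bit 1, carry out 0
  col 3: 1 + 1 + 0 (carry in) = 2 → bit 0, carry out 1
  col 4: 0 + 0 + 1 (carry in) = 1 → bit 1, carry out 0
  col 5: 0 + 0 + 0 (carry in) = 0 → bit 0, carry out 0
  col 6: 1 + 0 + 0 (carry in) = 1 → bit 1, carry out 0
  col 7: 0 + 1 + 0 (carry in) = 1 → bit 1, carry out 0
  col 8: 0 + 0 + 0 (carry in) = 0 → bit 0, carry out 0
Reading bits MSB→LSB: 011010110
Strip leading zeros: 11010110
= 11010110


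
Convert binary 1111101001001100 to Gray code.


Binary: 1111101001001100
Gray code: G = B XOR (B >> 1)
B >> 1 = 0111110100100110
1111101001001100 XOR 0111110100100110:
  1 XOR 0 = 1
  1 XOR 1 = 0
  1 XOR 1 = 0
  1 XOR 1 = 0
  1 XOR 1 = 0
  0 XOR 1 = 1
  1 XOR 0 = 1
  0 XOR 1 = 1
  0 XOR 0 = 0
  1 XOR 0 = 1
  0 XOR 1 = 1
  0 XOR 0 = 0
  1 XOR 0 = 1
  1 XOR 1 = 0
  0 XOR 1 = 1
  0 XOR 0 = 0
= 1000011101101010


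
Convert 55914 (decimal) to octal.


Divide by 8 repeatedly:
55914 ÷ 8 = 6989 remainder 2
6989 ÷ 8 = 873 remainder 5
873 ÷ 8 = 109 remainder 1
109 ÷ 8 = 13 remainder 5
13 ÷ 8 = 1 remainder 5
1 ÷ 8 = 0 remainder 1
Reading remainders bottom-up:
= 0o155152


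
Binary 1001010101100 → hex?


Group into 4-bit nibbles: 0001001010101100
  0001 = 1
  0010 = 2
  1010 = A
  1100 = C
= 0x12AC


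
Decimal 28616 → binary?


Divide by 2 repeatedly:
28616 ÷ 2 = 14308 remainder 0
14308 ÷ 2 = 7154 remainder 0
7154 ÷ 2 = 3577 remainder 0
3577 ÷ 2 = 1788 remainder 1
1788 ÷ 2 = 894 remainder 0
894 ÷ 2 = 447 remainder 0
447 ÷ 2 = 223 remainder 1
223 ÷ 2 = 111 remainder 1
111 ÷ 2 = 55 remainder 1
55 ÷ 2 = 27 remainder 1
27 ÷ 2 = 13 remainder 1
13 ÷ 2 = 6 remainder 1
6 ÷ 2 = 3 remainder 0
3 ÷ 2 = 1 remainder 1
1 ÷ 2 = 0 remainder 1
Reading remainders bottom-up:
= 110111111001000


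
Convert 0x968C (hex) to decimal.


Positional values:
Position 0: C × 16^0 = 12 × 1 = 12
Position 1: 8 × 16^1 = 8 × 16 = 128
Position 2: 6 × 16^2 = 6 × 256 = 1536
Position 3: 9 × 16^3 = 9 × 4096 = 36864
Sum = 12 + 128 + 1536 + 36864
= 38540


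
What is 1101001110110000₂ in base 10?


Positional values:
Bit 4: 1 × 2^4 = 16
Bit 5: 1 × 2^5 = 32
Bit 7: 1 × 2^7 = 128
Bit 8: 1 × 2^8 = 256
Bit 9: 1 × 2^9 = 512
Bit 12: 1 × 2^12 = 4096
Bit 14: 1 × 2^14 = 16384
Bit 15: 1 × 2^15 = 32768
Sum = 16 + 32 + 128 + 256 + 512 + 4096 + 16384 + 32768
= 54192


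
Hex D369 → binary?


Each hex digit → 4 binary bits:
  D = 1101
  3 = 0011
  6 = 0110
  9 = 1001
Concatenate: 1101 0011 0110 1001
= 1101001101101001


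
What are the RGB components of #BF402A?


Hex: #BF402A
R = BF₁₆ = 191
G = 40₁₆ = 64
B = 2A₁₆ = 42
= RGB(191, 64, 42)


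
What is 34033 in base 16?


Divide by 16 repeatedly:
34033 ÷ 16 = 2127 remainder 1 (1)
2127 ÷ 16 = 132 remainder 15 (F)
132 ÷ 16 = 8 remainder 4 (4)
8 ÷ 16 = 0 remainder 8 (8)
Reading remainders bottom-up:
= 0x84F1


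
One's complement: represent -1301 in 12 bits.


Original: 010100010101
Invert all bits:
  bit 0: 0 → 1
  bit 1: 1 → 0
  bit 2: 0 → 1
  bit 3: 1 → 0
  bit 4: 0 → 1
  bit 5: 0 → 1
  bit 6: 0 → 1
  bit 7: 1 → 0
  bit 8: 0 → 1
  bit 9: 1 → 0
  bit 10: 0 → 1
  bit 11: 1 → 0
= 101011101010


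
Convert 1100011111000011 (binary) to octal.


Group into 3-bit groups: 001100011111000011
  001 = 1
  100 = 4
  011 = 3
  111 = 7
  000 = 0
  011 = 3
= 0o143703


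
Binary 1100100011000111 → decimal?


Positional values:
Bit 0: 1 × 2^0 = 1
Bit 1: 1 × 2^1 = 2
Bit 2: 1 × 2^2 = 4
Bit 6: 1 × 2^6 = 64
Bit 7: 1 × 2^7 = 128
Bit 11: 1 × 2^11 = 2048
Bit 14: 1 × 2^14 = 16384
Bit 15: 1 × 2^15 = 32768
Sum = 1 + 2 + 4 + 64 + 128 + 2048 + 16384 + 32768
= 51399


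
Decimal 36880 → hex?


Divide by 16 repeatedly:
36880 ÷ 16 = 2305 remainder 0 (0)
2305 ÷ 16 = 144 remainder 1 (1)
144 ÷ 16 = 9 remainder 0 (0)
9 ÷ 16 = 0 remainder 9 (9)
Reading remainders bottom-up:
= 0x9010


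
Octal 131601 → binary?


Each octal digit → 3 binary bits:
  1 = 001
  3 = 011
  1 = 001
  6 = 110
  0 = 000
  1 = 001
Concatenate: 001 011 001 110 000 001
= 001011001110000001


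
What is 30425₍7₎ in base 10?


Positional values (base 7):
  5 × 7^0 = 5 × 1 = 5
  2 × 7^1 = 2 × 7 = 14
  4 × 7^2 = 4 × 49 = 196
  0 × 7^3 = 0 × 343 = 0
  3 × 7^4 = 3 × 2401 = 7203
Sum = 5 + 14 + 196 + 0 + 7203
= 7418


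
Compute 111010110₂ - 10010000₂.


Align and subtract column by column (LSB to MSB, borrowing when needed):
  111010110
- 010010000
  ---------
  col 0: (0 - 0 borrow-in) - 0 → 0 - 0 = 0, borrow out 0
  col 1: (1 - 0 borrow-in) - 0 → 1 - 0 = 1, borrow out 0
  col 2: (1 - 0 borrow-in) - 0 → 1 - 0 = 1, borrow out 0
  col 3: (0 - 0 borrow-in) - 0 → 0 - 0 = 0, borrow out 0
  col 4: (1 - 0 borrow-in) - 1 → 1 - 1 = 0, borrow out 0
  col 5: (0 - 0 borrow-in) - 0 → 0 - 0 = 0, borrow out 0
  col 6: (1 - 0 borrow-in) - 0 → 1 - 0 = 1, borrow out 0
  col 7: (1 - 0 borrow-in) - 1 → 1 - 1 = 0, borrow out 0
  col 8: (1 - 0 borrow-in) - 0 → 1 - 0 = 1, borrow out 0
Reading bits MSB→LSB: 101000110
Strip leading zeros: 101000110
= 101000110


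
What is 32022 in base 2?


Divide by 2 repeatedly:
32022 ÷ 2 = 16011 remainder 0
16011 ÷ 2 = 8005 remainder 1
8005 ÷ 2 = 4002 remainder 1
4002 ÷ 2 = 2001 remainder 0
2001 ÷ 2 = 1000 remainder 1
1000 ÷ 2 = 500 remainder 0
500 ÷ 2 = 250 remainder 0
250 ÷ 2 = 125 remainder 0
125 ÷ 2 = 62 remainder 1
62 ÷ 2 = 31 remainder 0
31 ÷ 2 = 15 remainder 1
15 ÷ 2 = 7 remainder 1
7 ÷ 2 = 3 remainder 1
3 ÷ 2 = 1 remainder 1
1 ÷ 2 = 0 remainder 1
Reading remainders bottom-up:
= 111110100010110


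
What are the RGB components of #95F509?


Hex: #95F509
R = 95₁₆ = 149
G = F5₁₆ = 245
B = 09₁₆ = 9
= RGB(149, 245, 9)


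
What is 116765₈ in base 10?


Positional values:
Position 0: 5 × 8^0 = 5
Position 1: 6 × 8^1 = 48
Position 2: 7 × 8^2 = 448
Position 3: 6 × 8^3 = 3072
Position 4: 1 × 8^4 = 4096
Position 5: 1 × 8^5 = 32768
Sum = 5 + 48 + 448 + 3072 + 4096 + 32768
= 40437


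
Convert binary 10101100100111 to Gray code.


Binary: 10101100100111
Gray code: G = B XOR (B >> 1)
B >> 1 = 01010110010011
10101100100111 XOR 01010110010011:
  1 XOR 0 = 1
  0 XOR 1 = 1
  1 XOR 0 = 1
  0 XOR 1 = 1
  1 XOR 0 = 1
  1 XOR 1 = 0
  0 XOR 1 = 1
  0 XOR 0 = 0
  1 XOR 0 = 1
  0 XOR 1 = 1
  0 XOR 0 = 0
  1 XOR 0 = 1
  1 XOR 1 = 0
  1 XOR 1 = 0
= 11111010110100


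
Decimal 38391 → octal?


Divide by 8 repeatedly:
38391 ÷ 8 = 4798 remainder 7
4798 ÷ 8 = 599 remainder 6
599 ÷ 8 = 74 remainder 7
74 ÷ 8 = 9 remainder 2
9 ÷ 8 = 1 remainder 1
1 ÷ 8 = 0 remainder 1
Reading remainders bottom-up:
= 0o112767


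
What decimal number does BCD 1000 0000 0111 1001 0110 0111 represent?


Each 4-bit group → digit:
  1000 → 8
  0000 → 0
  0111 → 7
  1001 → 9
  0110 → 6
  0111 → 7
= 807967


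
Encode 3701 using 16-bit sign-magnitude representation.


Sign bit: 0 (positive)
Magnitude: 3701 = 000111001110101
= 0000111001110101


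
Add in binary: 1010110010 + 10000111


Align and add column by column (LSB to MSB, carry propagating):
  01010110010
+ 00010000111
  -----------
  col 0: 0 + 1 + 0 (carry in) = 1 → bit 1, carry out 0
  col 1: 1 + 1 + 0 (carry in) = 2 → bit 0, carry out 1
  col 2: 0 + 1 + 1 (carry in) = 2 → bit 0, carry out 1
  col 3: 0 + 0 + 1 (carry in) = 1 → bit 1, carry out 0
  col 4: 1 + 0 + 0 (carry in) = 1 → bit 1, carry out 0
  col 5: 1 + 0 + 0 (carry in) = 1 → bit 1, carry out 0
  col 6: 0 + 0 + 0 (carry in) = 0 → bit 0, carry out 0
  col 7: 1 + 1 + 0 (carry in) = 2 → bit 0, carry out 1
  col 8: 0 + 0 + 1 (carry in) = 1 → bit 1, carry out 0
  col 9: 1 + 0 + 0 (carry in) = 1 → bit 1, carry out 0
  col 10: 0 + 0 + 0 (carry in) = 0 → bit 0, carry out 0
Reading bits MSB→LSB: 01100111001
Strip leading zeros: 1100111001
= 1100111001


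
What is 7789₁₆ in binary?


Each hex digit → 4 binary bits:
  7 = 0111
  7 = 0111
  8 = 1000
  9 = 1001
Concatenate: 0111 0111 1000 1001
= 0111011110001001


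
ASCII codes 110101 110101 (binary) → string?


Codes (binary): 110101 110101
Per-code ASCII lookup:
  110101 = 53  (range 48-57: digits, 53 - 48 = 5) → '5'
  110101 = 53  (range 48-57: digits, 53 - 48 = 5) → '5'
= '55'


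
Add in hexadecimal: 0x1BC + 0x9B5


Align and add column by column (LSB to MSB, each column mod 16 with carry):
  01BC
+ 09B5
  ----
  col 0: C(12) + 5(5) + 0 (carry in) = 17 → 1(1), carry out 1
  col 1: B(11) + B(11) + 1 (carry in) = 23 → 7(7), carry out 1
  col 2: 1(1) + 9(9) + 1 (carry in) = 11 → B(11), carry out 0
  col 3: 0(0) + 0(0) + 0 (carry in) = 0 → 0(0), carry out 0
Reading digits MSB→LSB: 0B71
Strip leading zeros: B71
= 0xB71


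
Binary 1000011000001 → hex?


Group into 4-bit nibbles: 0001000011000001
  0001 = 1
  0000 = 0
  1100 = C
  0001 = 1
= 0x10C1


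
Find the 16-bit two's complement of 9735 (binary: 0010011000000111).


Original: 0010011000000111
Step 1 - Invert all bits: 1101100111111000
Step 2 - Add 1: 1101100111111000 + 1
= 1101100111111001 (represents -9735)


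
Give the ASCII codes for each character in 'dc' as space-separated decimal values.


String: 'dc'  (2 characters)
Per-character ASCII lookup:
  'd': lowercase starts at 97: 'd' = 97 + 3 = 100
  'c': lowercase starts at 97: 'c' = 97 + 2 = 99
= 100 99


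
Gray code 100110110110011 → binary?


Gray code: 100110110110011
MSB stays the same: 1
Each subsequent bit = prev_binary XOR current_gray:
  B[1] = 1 XOR 0 = 1
  B[2] = 1 XOR 0 = 1
  B[3] = 1 XOR 1 = 0
  B[4] = 0 XOR 1 = 1
  B[5] = 1 XOR 0 = 1
  B[6] = 1 XOR 1 = 0
  B[7] = 0 XOR 1 = 1
  B[8] = 1 XOR 0 = 1
  B[9] = 1 XOR 1 = 0
  B[10] = 0 XOR 1 = 1
  B[11] = 1 XOR 0 = 1
  B[12] = 1 XOR 0 = 1
  B[13] = 1 XOR 1 = 0
  B[14] = 0 XOR 1 = 1
= 111011011011101 (30429 decimal)


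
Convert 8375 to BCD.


Each digit → 4-bit binary:
  8 → 1000
  3 → 0011
  7 → 0111
  5 → 0101
= 1000 0011 0111 0101


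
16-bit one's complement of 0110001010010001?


Original: 0110001010010001
Invert all bits:
  bit 0: 0 → 1
  bit 1: 1 → 0
  bit 2: 1 → 0
  bit 3: 0 → 1
  bit 4: 0 → 1
  bit 5: 0 → 1
  bit 6: 1 → 0
  bit 7: 0 → 1
  bit 8: 1 → 0
  bit 9: 0 → 1
  bit 10: 0 → 1
  bit 11: 1 → 0
  bit 12: 0 → 1
  bit 13: 0 → 1
  bit 14: 0 → 1
  bit 15: 1 → 0
= 1001110101101110


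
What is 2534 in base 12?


Divide by 12 repeatedly:
2534 ÷ 12 = 211 remainder 2
211 ÷ 12 = 17 remainder 7
17 ÷ 12 = 1 remainder 5
1 ÷ 12 = 0 remainder 1
Reading remainders bottom-up:
= 1572


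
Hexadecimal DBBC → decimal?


Positional values:
Position 0: C × 16^0 = 12 × 1 = 12
Position 1: B × 16^1 = 11 × 16 = 176
Position 2: B × 16^2 = 11 × 256 = 2816
Position 3: D × 16^3 = 13 × 4096 = 53248
Sum = 12 + 176 + 2816 + 53248
= 56252


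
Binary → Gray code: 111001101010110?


Binary: 111001101010110
Gray code: G = B XOR (B >> 1)
B >> 1 = 011100110101011
111001101010110 XOR 011100110101011:
  1 XOR 0 = 1
  1 XOR 1 = 0
  1 XOR 1 = 0
  0 XOR 1 = 1
  0 XOR 0 = 0
  1 XOR 0 = 1
  1 XOR 1 = 0
  0 XOR 1 = 1
  1 XOR 0 = 1
  0 XOR 1 = 1
  1 XOR 0 = 1
  0 XOR 1 = 1
  1 XOR 0 = 1
  1 XOR 1 = 0
  0 XOR 1 = 1
= 100101011111101


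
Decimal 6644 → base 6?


Divide by 6 repeatedly:
6644 ÷ 6 = 1107 remainder 2
1107 ÷ 6 = 184 remainder 3
184 ÷ 6 = 30 remainder 4
30 ÷ 6 = 5 remainder 0
5 ÷ 6 = 0 remainder 5
Reading remainders bottom-up:
= 50432


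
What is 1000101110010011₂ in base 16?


Group into 4-bit nibbles: 1000101110010011
  1000 = 8
  1011 = B
  1001 = 9
  0011 = 3
= 0x8B93


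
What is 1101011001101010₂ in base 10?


Positional values:
Bit 1: 1 × 2^1 = 2
Bit 3: 1 × 2^3 = 8
Bit 5: 1 × 2^5 = 32
Bit 6: 1 × 2^6 = 64
Bit 9: 1 × 2^9 = 512
Bit 10: 1 × 2^10 = 1024
Bit 12: 1 × 2^12 = 4096
Bit 14: 1 × 2^14 = 16384
Bit 15: 1 × 2^15 = 32768
Sum = 2 + 8 + 32 + 64 + 512 + 1024 + 4096 + 16384 + 32768
= 54890


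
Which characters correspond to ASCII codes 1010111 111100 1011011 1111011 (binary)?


Codes (binary): 1010111 111100 1011011 1111011
Per-code ASCII lookup:
  1010111 = 87  (range 65-90: uppercase, 87 - 65 = 22) → 'W'
  111100 = 60  (special character) → '<'
  1011011 = 91  (special character) → '['
  1111011 = 123  (special character) → '{'
= 'W<[{'


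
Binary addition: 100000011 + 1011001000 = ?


Align and add column by column (LSB to MSB, carry propagating):
  00100000011
+ 01011001000
  -----------
  col 0: 1 + 0 + 0 (carry in) = 1 → bit 1, carry out 0
  col 1: 1 + 0 + 0 (carry in) = 1 → bit 1, carry out 0
  col 2: 0 + 0 + 0 (carry in) = 0 → bit 0, carry out 0
  col 3: 0 + 1 + 0 (carry in) = 1 → bit 1, carry out 0
  col 4: 0 + 0 + 0 (carry in) = 0 → bit 0, carry out 0
  col 5: 0 + 0 + 0 (carry in) = 0 → bit 0, carry out 0
  col 6: 0 + 1 + 0 (carry in) = 1 → bit 1, carry out 0
  col 7: 0 + 1 + 0 (carry in) = 1 → bit 1, carry out 0
  col 8: 1 + 0 + 0 (carry in) = 1 → bit 1, carry out 0
  col 9: 0 + 1 + 0 (carry in) = 1 → bit 1, carry out 0
  col 10: 0 + 0 + 0 (carry in) = 0 → bit 0, carry out 0
Reading bits MSB→LSB: 01111001011
Strip leading zeros: 1111001011
= 1111001011


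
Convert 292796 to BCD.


Each digit → 4-bit binary:
  2 → 0010
  9 → 1001
  2 → 0010
  7 → 0111
  9 → 1001
  6 → 0110
= 0010 1001 0010 0111 1001 0110


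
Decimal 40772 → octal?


Divide by 8 repeatedly:
40772 ÷ 8 = 5096 remainder 4
5096 ÷ 8 = 637 remainder 0
637 ÷ 8 = 79 remainder 5
79 ÷ 8 = 9 remainder 7
9 ÷ 8 = 1 remainder 1
1 ÷ 8 = 0 remainder 1
Reading remainders bottom-up:
= 0o117504


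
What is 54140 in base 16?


Divide by 16 repeatedly:
54140 ÷ 16 = 3383 remainder 12 (C)
3383 ÷ 16 = 211 remainder 7 (7)
211 ÷ 16 = 13 remainder 3 (3)
13 ÷ 16 = 0 remainder 13 (D)
Reading remainders bottom-up:
= 0xD37C


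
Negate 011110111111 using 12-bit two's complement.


Original: 011110111111
Step 1 - Invert all bits: 100001000000
Step 2 - Add 1: 100001000000 + 1
= 100001000001 (represents -1983)


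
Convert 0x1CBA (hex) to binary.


Each hex digit → 4 binary bits:
  1 = 0001
  C = 1100
  B = 1011
  A = 1010
Concatenate: 0001 1100 1011 1010
= 0001110010111010


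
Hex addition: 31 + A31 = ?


Align and add column by column (LSB to MSB, each column mod 16 with carry):
  0031
+ 0A31
  ----
  col 0: 1(1) + 1(1) + 0 (carry in) = 2 → 2(2), carry out 0
  col 1: 3(3) + 3(3) + 0 (carry in) = 6 → 6(6), carry out 0
  col 2: 0(0) + A(10) + 0 (carry in) = 10 → A(10), carry out 0
  col 3: 0(0) + 0(0) + 0 (carry in) = 0 → 0(0), carry out 0
Reading digits MSB→LSB: 0A62
Strip leading zeros: A62
= 0xA62


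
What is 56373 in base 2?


Divide by 2 repeatedly:
56373 ÷ 2 = 28186 remainder 1
28186 ÷ 2 = 14093 remainder 0
14093 ÷ 2 = 7046 remainder 1
7046 ÷ 2 = 3523 remainder 0
3523 ÷ 2 = 1761 remainder 1
1761 ÷ 2 = 880 remainder 1
880 ÷ 2 = 440 remainder 0
440 ÷ 2 = 220 remainder 0
220 ÷ 2 = 110 remainder 0
110 ÷ 2 = 55 remainder 0
55 ÷ 2 = 27 remainder 1
27 ÷ 2 = 13 remainder 1
13 ÷ 2 = 6 remainder 1
6 ÷ 2 = 3 remainder 0
3 ÷ 2 = 1 remainder 1
1 ÷ 2 = 0 remainder 1
Reading remainders bottom-up:
= 1101110000110101


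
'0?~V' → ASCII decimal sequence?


String: '0?~V'  (4 characters)
Per-character ASCII lookup:
  '0': digits start at 48: '0' = 48 + 0 = 48
  '?': special character: '?' = 63
  '~': special character: '~' = 126
  'V': uppercase starts at 65: 'V' = 65 + 21 = 86
= 48 63 126 86


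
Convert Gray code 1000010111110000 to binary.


Gray code: 1000010111110000
MSB stays the same: 1
Each subsequent bit = prev_binary XOR current_gray:
  B[1] = 1 XOR 0 = 1
  B[2] = 1 XOR 0 = 1
  B[3] = 1 XOR 0 = 1
  B[4] = 1 XOR 0 = 1
  B[5] = 1 XOR 1 = 0
  B[6] = 0 XOR 0 = 0
  B[7] = 0 XOR 1 = 1
  B[8] = 1 XOR 1 = 0
  B[9] = 0 XOR 1 = 1
  B[10] = 1 XOR 1 = 0
  B[11] = 0 XOR 1 = 1
  B[12] = 1 XOR 0 = 1
  B[13] = 1 XOR 0 = 1
  B[14] = 1 XOR 0 = 1
  B[15] = 1 XOR 0 = 1
= 1111100101011111 (63839 decimal)


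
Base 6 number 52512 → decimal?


Positional values (base 6):
  2 × 6^0 = 2 × 1 = 2
  1 × 6^1 = 1 × 6 = 6
  5 × 6^2 = 5 × 36 = 180
  2 × 6^3 = 2 × 216 = 432
  5 × 6^4 = 5 × 1296 = 6480
Sum = 2 + 6 + 180 + 432 + 6480
= 7100


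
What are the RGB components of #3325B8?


Hex: #3325B8
R = 33₁₆ = 51
G = 25₁₆ = 37
B = B8₁₆ = 184
= RGB(51, 37, 184)


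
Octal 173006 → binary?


Each octal digit → 3 binary bits:
  1 = 001
  7 = 111
  3 = 011
  0 = 000
  0 = 000
  6 = 110
Concatenate: 001 111 011 000 000 110
= 001111011000000110


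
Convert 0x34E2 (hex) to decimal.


Positional values:
Position 0: 2 × 16^0 = 2 × 1 = 2
Position 1: E × 16^1 = 14 × 16 = 224
Position 2: 4 × 16^2 = 4 × 256 = 1024
Position 3: 3 × 16^3 = 3 × 4096 = 12288
Sum = 2 + 224 + 1024 + 12288
= 13538


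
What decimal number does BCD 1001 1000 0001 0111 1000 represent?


Each 4-bit group → digit:
  1001 → 9
  1000 → 8
  0001 → 1
  0111 → 7
  1000 → 8
= 98178


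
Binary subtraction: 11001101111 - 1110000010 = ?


Align and subtract column by column (LSB to MSB, borrowing when needed):
  11001101111
- 01110000010
  -----------
  col 0: (1 - 0 borrow-in) - 0 → 1 - 0 = 1, borrow out 0
  col 1: (1 - 0 borrow-in) - 1 → 1 - 1 = 0, borrow out 0
  col 2: (1 - 0 borrow-in) - 0 → 1 - 0 = 1, borrow out 0
  col 3: (1 - 0 borrow-in) - 0 → 1 - 0 = 1, borrow out 0
  col 4: (0 - 0 borrow-in) - 0 → 0 - 0 = 0, borrow out 0
  col 5: (1 - 0 borrow-in) - 0 → 1 - 0 = 1, borrow out 0
  col 6: (1 - 0 borrow-in) - 0 → 1 - 0 = 1, borrow out 0
  col 7: (0 - 0 borrow-in) - 1 → borrow from next column: (0+2) - 1 = 1, borrow out 1
  col 8: (0 - 1 borrow-in) - 1 → borrow from next column: (-1+2) - 1 = 0, borrow out 1
  col 9: (1 - 1 borrow-in) - 1 → borrow from next column: (0+2) - 1 = 1, borrow out 1
  col 10: (1 - 1 borrow-in) - 0 → 0 - 0 = 0, borrow out 0
Reading bits MSB→LSB: 01011101101
Strip leading zeros: 1011101101
= 1011101101


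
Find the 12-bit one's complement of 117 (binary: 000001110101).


Original: 000001110101
Invert all bits:
  bit 0: 0 → 1
  bit 1: 0 → 1
  bit 2: 0 → 1
  bit 3: 0 → 1
  bit 4: 0 → 1
  bit 5: 1 → 0
  bit 6: 1 → 0
  bit 7: 1 → 0
  bit 8: 0 → 1
  bit 9: 1 → 0
  bit 10: 0 → 1
  bit 11: 1 → 0
= 111110001010


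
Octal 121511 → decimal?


Positional values:
Position 0: 1 × 8^0 = 1
Position 1: 1 × 8^1 = 8
Position 2: 5 × 8^2 = 320
Position 3: 1 × 8^3 = 512
Position 4: 2 × 8^4 = 8192
Position 5: 1 × 8^5 = 32768
Sum = 1 + 8 + 320 + 512 + 8192 + 32768
= 41801


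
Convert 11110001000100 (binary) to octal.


Group into 3-bit groups: 011110001000100
  011 = 3
  110 = 6
  001 = 1
  000 = 0
  100 = 4
= 0o36104


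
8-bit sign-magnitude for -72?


Sign bit: 1 (negative)
Magnitude: 72 = 1001000
= 11001000


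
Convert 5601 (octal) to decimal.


Positional values:
Position 0: 1 × 8^0 = 1
Position 1: 0 × 8^1 = 0
Position 2: 6 × 8^2 = 384
Position 3: 5 × 8^3 = 2560
Sum = 1 + 0 + 384 + 2560
= 2945


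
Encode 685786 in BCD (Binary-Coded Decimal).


Each digit → 4-bit binary:
  6 → 0110
  8 → 1000
  5 → 0101
  7 → 0111
  8 → 1000
  6 → 0110
= 0110 1000 0101 0111 1000 0110


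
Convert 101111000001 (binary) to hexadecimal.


Group into 4-bit nibbles: 101111000001
  1011 = B
  1100 = C
  0001 = 1
= 0xBC1


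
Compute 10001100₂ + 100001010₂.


Align and add column by column (LSB to MSB, carry propagating):
  0010001100
+ 0100001010
  ----------
  col 0: 0 + 0 + 0 (carry in) = 0 → bit 0, carry out 0
  col 1: 0 + 1 + 0 (carry in) = 1 → bit 1, carry out 0
  col 2: 1 + 0 + 0 (carry in) = 1 → bit 1, carry out 0
  col 3: 1 + 1 + 0 (carry in) = 2 → bit 0, carry out 1
  col 4: 0 + 0 + 1 (carry in) = 1 → bit 1, carry out 0
  col 5: 0 + 0 + 0 (carry in) = 0 → bit 0, carry out 0
  col 6: 0 + 0 + 0 (carry in) = 0 → bit 0, carry out 0
  col 7: 1 + 0 + 0 (carry in) = 1 → bit 1, carry out 0
  col 8: 0 + 1 + 0 (carry in) = 1 → bit 1, carry out 0
  col 9: 0 + 0 + 0 (carry in) = 0 → bit 0, carry out 0
Reading bits MSB→LSB: 0110010110
Strip leading zeros: 110010110
= 110010110


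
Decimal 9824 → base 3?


Divide by 3 repeatedly:
9824 ÷ 3 = 3274 remainder 2
3274 ÷ 3 = 1091 remainder 1
1091 ÷ 3 = 363 remainder 2
363 ÷ 3 = 121 remainder 0
121 ÷ 3 = 40 remainder 1
40 ÷ 3 = 13 remainder 1
13 ÷ 3 = 4 remainder 1
4 ÷ 3 = 1 remainder 1
1 ÷ 3 = 0 remainder 1
Reading remainders bottom-up:
= 111110212


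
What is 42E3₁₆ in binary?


Each hex digit → 4 binary bits:
  4 = 0100
  2 = 0010
  E = 1110
  3 = 0011
Concatenate: 0100 0010 1110 0011
= 0100001011100011


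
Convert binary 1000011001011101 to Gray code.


Binary: 1000011001011101
Gray code: G = B XOR (B >> 1)
B >> 1 = 0100001100101110
1000011001011101 XOR 0100001100101110:
  1 XOR 0 = 1
  0 XOR 1 = 1
  0 XOR 0 = 0
  0 XOR 0 = 0
  0 XOR 0 = 0
  1 XOR 0 = 1
  1 XOR 1 = 0
  0 XOR 1 = 1
  0 XOR 0 = 0
  1 XOR 0 = 1
  0 XOR 1 = 1
  1 XOR 0 = 1
  1 XOR 1 = 0
  1 XOR 1 = 0
  0 XOR 1 = 1
  1 XOR 0 = 1
= 1100010101110011


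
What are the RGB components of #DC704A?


Hex: #DC704A
R = DC₁₆ = 220
G = 70₁₆ = 112
B = 4A₁₆ = 74
= RGB(220, 112, 74)


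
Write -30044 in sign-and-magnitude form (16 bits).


Sign bit: 1 (negative)
Magnitude: 30044 = 111010101011100
= 1111010101011100


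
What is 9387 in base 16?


Divide by 16 repeatedly:
9387 ÷ 16 = 586 remainder 11 (B)
586 ÷ 16 = 36 remainder 10 (A)
36 ÷ 16 = 2 remainder 4 (4)
2 ÷ 16 = 0 remainder 2 (2)
Reading remainders bottom-up:
= 0x24AB
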